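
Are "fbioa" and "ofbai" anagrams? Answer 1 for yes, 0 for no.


Strings: "fbioa", "ofbai"
Sorted first:  abfio
Sorted second: abfio
Sorted forms match => anagrams

1


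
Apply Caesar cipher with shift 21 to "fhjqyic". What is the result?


Caesar cipher: shift "fhjqyic" by 21
  'f' (pos 5) + 21 = pos 0 = 'a'
  'h' (pos 7) + 21 = pos 2 = 'c'
  'j' (pos 9) + 21 = pos 4 = 'e'
  'q' (pos 16) + 21 = pos 11 = 'l'
  'y' (pos 24) + 21 = pos 19 = 't'
  'i' (pos 8) + 21 = pos 3 = 'd'
  'c' (pos 2) + 21 = pos 23 = 'x'
Result: aceltdx

aceltdx


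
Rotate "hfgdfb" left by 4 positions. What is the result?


Input: "hfgdfb", rotate left by 4
First 4 characters: "hfgd"
Remaining characters: "fb"
Concatenate remaining + first: "fb" + "hfgd" = "fbhfgd"

fbhfgd


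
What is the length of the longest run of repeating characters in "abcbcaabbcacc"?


Input: "abcbcaabbcacc"
Scanning for longest run:
  Position 1 ('b'): new char, reset run to 1
  Position 2 ('c'): new char, reset run to 1
  Position 3 ('b'): new char, reset run to 1
  Position 4 ('c'): new char, reset run to 1
  Position 5 ('a'): new char, reset run to 1
  Position 6 ('a'): continues run of 'a', length=2
  Position 7 ('b'): new char, reset run to 1
  Position 8 ('b'): continues run of 'b', length=2
  Position 9 ('c'): new char, reset run to 1
  Position 10 ('a'): new char, reset run to 1
  Position 11 ('c'): new char, reset run to 1
  Position 12 ('c'): continues run of 'c', length=2
Longest run: 'a' with length 2

2


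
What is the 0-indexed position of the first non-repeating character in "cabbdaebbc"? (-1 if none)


Input: cabbdaebbc
Character frequencies:
  'a': 2
  'b': 4
  'c': 2
  'd': 1
  'e': 1
Scanning left to right for freq == 1:
  Position 0 ('c'): freq=2, skip
  Position 1 ('a'): freq=2, skip
  Position 2 ('b'): freq=4, skip
  Position 3 ('b'): freq=4, skip
  Position 4 ('d'): unique! => answer = 4

4


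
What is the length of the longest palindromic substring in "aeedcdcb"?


Input: "aeedcdcb"
Checking substrings for palindromes:
  [3:6] "dcd" (len 3) => palindrome
  [4:7] "cdc" (len 3) => palindrome
  [1:3] "ee" (len 2) => palindrome
Longest palindromic substring: "dcd" with length 3

3


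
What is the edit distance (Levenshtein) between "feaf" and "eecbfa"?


Computing edit distance: "feaf" -> "eecbfa"
DP table:
           e    e    c    b    f    a
      0    1    2    3    4    5    6
  f   1    1    2    3    4    4    5
  e   2    1    1    2    3    4    5
  a   3    2    2    2    3    4    4
  f   4    3    3    3    3    3    4
Edit distance = dp[4][6] = 4

4


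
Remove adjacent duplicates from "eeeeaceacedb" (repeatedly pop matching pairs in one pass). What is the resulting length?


Input: eeeeaceacedb
Stack-based adjacent duplicate removal:
  Read 'e': push. Stack: e
  Read 'e': matches stack top 'e' => pop. Stack: (empty)
  Read 'e': push. Stack: e
  Read 'e': matches stack top 'e' => pop. Stack: (empty)
  Read 'a': push. Stack: a
  Read 'c': push. Stack: ac
  Read 'e': push. Stack: ace
  Read 'a': push. Stack: acea
  Read 'c': push. Stack: aceac
  Read 'e': push. Stack: aceace
  Read 'd': push. Stack: aceaced
  Read 'b': push. Stack: aceacedb
Final stack: "aceacedb" (length 8)

8


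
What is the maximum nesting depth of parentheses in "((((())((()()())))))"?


Input: "((((())((()()())))))"
Tracking depth:
  Position 0 '(': depth becomes 1
  Position 1 '(': depth becomes 2
  Position 2 '(': depth becomes 3
  Position 3 '(': depth becomes 4
  Position 4 '(': depth becomes 5
  Position 5 ')': depth becomes 4
  Position 6 ')': depth becomes 3
  Position 7 '(': depth becomes 4
  Position 8 '(': depth becomes 5
  Position 9 '(': depth becomes 6
  Position 10 ')': depth becomes 5
  Position 11 '(': depth becomes 6
  Position 12 ')': depth becomes 5
  Position 13 '(': depth becomes 6
  Position 14 ')': depth becomes 5
  Position 15 ')': depth becomes 4
  Position 16 ')': depth becomes 3
  Position 17 ')': depth becomes 2
  Position 18 ')': depth becomes 1
  Position 19 ')': depth becomes 0
Maximum depth reached: 6

6


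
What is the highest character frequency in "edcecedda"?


Input: edcecedda
Character counts:
  'a': 1
  'c': 2
  'd': 3
  'e': 3
Maximum frequency: 3

3


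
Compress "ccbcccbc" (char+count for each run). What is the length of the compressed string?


Input: ccbcccbc
Runs:
  'c' x 2 => "c2"
  'b' x 1 => "b1"
  'c' x 3 => "c3"
  'b' x 1 => "b1"
  'c' x 1 => "c1"
Compressed: "c2b1c3b1c1"
Compressed length: 10

10


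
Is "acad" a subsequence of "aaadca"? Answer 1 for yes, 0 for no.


Check if "acad" is a subsequence of "aaadca"
Greedy scan:
  Position 0 ('a'): matches sub[0] = 'a'
  Position 1 ('a'): no match needed
  Position 2 ('a'): no match needed
  Position 3 ('d'): no match needed
  Position 4 ('c'): matches sub[1] = 'c'
  Position 5 ('a'): matches sub[2] = 'a'
Only matched 3/4 characters => not a subsequence

0


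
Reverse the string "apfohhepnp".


Input: apfohhepnp
Reading characters right to left:
  Position 9: 'p'
  Position 8: 'n'
  Position 7: 'p'
  Position 6: 'e'
  Position 5: 'h'
  Position 4: 'h'
  Position 3: 'o'
  Position 2: 'f'
  Position 1: 'p'
  Position 0: 'a'
Reversed: pnpehhofpa

pnpehhofpa


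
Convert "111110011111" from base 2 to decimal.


Input: "111110011111" in base 2
Positional expansion:
  Digit '1' (value 1) x 2^11 = 2048
  Digit '1' (value 1) x 2^10 = 1024
  Digit '1' (value 1) x 2^9 = 512
  Digit '1' (value 1) x 2^8 = 256
  Digit '1' (value 1) x 2^7 = 128
  Digit '0' (value 0) x 2^6 = 0
  Digit '0' (value 0) x 2^5 = 0
  Digit '1' (value 1) x 2^4 = 16
  Digit '1' (value 1) x 2^3 = 8
  Digit '1' (value 1) x 2^2 = 4
  Digit '1' (value 1) x 2^1 = 2
  Digit '1' (value 1) x 2^0 = 1
Sum = 3999

3999


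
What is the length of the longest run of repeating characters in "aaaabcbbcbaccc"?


Input: "aaaabcbbcbaccc"
Scanning for longest run:
  Position 1 ('a'): continues run of 'a', length=2
  Position 2 ('a'): continues run of 'a', length=3
  Position 3 ('a'): continues run of 'a', length=4
  Position 4 ('b'): new char, reset run to 1
  Position 5 ('c'): new char, reset run to 1
  Position 6 ('b'): new char, reset run to 1
  Position 7 ('b'): continues run of 'b', length=2
  Position 8 ('c'): new char, reset run to 1
  Position 9 ('b'): new char, reset run to 1
  Position 10 ('a'): new char, reset run to 1
  Position 11 ('c'): new char, reset run to 1
  Position 12 ('c'): continues run of 'c', length=2
  Position 13 ('c'): continues run of 'c', length=3
Longest run: 'a' with length 4

4


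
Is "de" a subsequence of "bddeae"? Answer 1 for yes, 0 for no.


Check if "de" is a subsequence of "bddeae"
Greedy scan:
  Position 0 ('b'): no match needed
  Position 1 ('d'): matches sub[0] = 'd'
  Position 2 ('d'): no match needed
  Position 3 ('e'): matches sub[1] = 'e'
  Position 4 ('a'): no match needed
  Position 5 ('e'): no match needed
All 2 characters matched => is a subsequence

1


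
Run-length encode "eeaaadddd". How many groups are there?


Input: eeaaadddd
Scanning for consecutive runs:
  Group 1: 'e' x 2 (positions 0-1)
  Group 2: 'a' x 3 (positions 2-4)
  Group 3: 'd' x 4 (positions 5-8)
Total groups: 3

3


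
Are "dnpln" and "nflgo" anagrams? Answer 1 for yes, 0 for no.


Strings: "dnpln", "nflgo"
Sorted first:  dlnnp
Sorted second: fglno
Differ at position 0: 'd' vs 'f' => not anagrams

0


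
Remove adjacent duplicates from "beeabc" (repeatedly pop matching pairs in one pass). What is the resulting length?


Input: beeabc
Stack-based adjacent duplicate removal:
  Read 'b': push. Stack: b
  Read 'e': push. Stack: be
  Read 'e': matches stack top 'e' => pop. Stack: b
  Read 'a': push. Stack: ba
  Read 'b': push. Stack: bab
  Read 'c': push. Stack: babc
Final stack: "babc" (length 4)

4


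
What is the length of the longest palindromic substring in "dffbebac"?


Input: "dffbebac"
Checking substrings for palindromes:
  [3:6] "beb" (len 3) => palindrome
  [1:3] "ff" (len 2) => palindrome
Longest palindromic substring: "beb" with length 3

3


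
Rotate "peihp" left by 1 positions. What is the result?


Input: "peihp", rotate left by 1
First 1 characters: "p"
Remaining characters: "eihp"
Concatenate remaining + first: "eihp" + "p" = "eihpp"

eihpp


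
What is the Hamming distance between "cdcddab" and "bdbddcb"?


Comparing "cdcddab" and "bdbddcb" position by position:
  Position 0: 'c' vs 'b' => differ
  Position 1: 'd' vs 'd' => same
  Position 2: 'c' vs 'b' => differ
  Position 3: 'd' vs 'd' => same
  Position 4: 'd' vs 'd' => same
  Position 5: 'a' vs 'c' => differ
  Position 6: 'b' vs 'b' => same
Total differences (Hamming distance): 3

3


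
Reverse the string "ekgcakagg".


Input: ekgcakagg
Reading characters right to left:
  Position 8: 'g'
  Position 7: 'g'
  Position 6: 'a'
  Position 5: 'k'
  Position 4: 'a'
  Position 3: 'c'
  Position 2: 'g'
  Position 1: 'k'
  Position 0: 'e'
Reversed: ggakacgke

ggakacgke


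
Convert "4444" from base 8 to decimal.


Input: "4444" in base 8
Positional expansion:
  Digit '4' (value 4) x 8^3 = 2048
  Digit '4' (value 4) x 8^2 = 256
  Digit '4' (value 4) x 8^1 = 32
  Digit '4' (value 4) x 8^0 = 4
Sum = 2340

2340


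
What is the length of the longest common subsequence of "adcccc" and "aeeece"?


LCS of "adcccc" and "aeeece"
DP table:
           a    e    e    e    c    e
      0    0    0    0    0    0    0
  a   0    1    1    1    1    1    1
  d   0    1    1    1    1    1    1
  c   0    1    1    1    1    2    2
  c   0    1    1    1    1    2    2
  c   0    1    1    1    1    2    2
  c   0    1    1    1    1    2    2
LCS length = dp[6][6] = 2

2


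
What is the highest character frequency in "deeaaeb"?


Input: deeaaeb
Character counts:
  'a': 2
  'b': 1
  'd': 1
  'e': 3
Maximum frequency: 3

3


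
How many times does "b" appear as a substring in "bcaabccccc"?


Searching for "b" in "bcaabccccc"
Scanning each position:
  Position 0: "b" => MATCH
  Position 1: "c" => no
  Position 2: "a" => no
  Position 3: "a" => no
  Position 4: "b" => MATCH
  Position 5: "c" => no
  Position 6: "c" => no
  Position 7: "c" => no
  Position 8: "c" => no
  Position 9: "c" => no
Total occurrences: 2

2


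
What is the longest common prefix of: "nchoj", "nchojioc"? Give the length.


Words: nchoj, nchojioc
  Position 0: all 'n' => match
  Position 1: all 'c' => match
  Position 2: all 'h' => match
  Position 3: all 'o' => match
  Position 4: all 'j' => match
LCP = "nchoj" (length 5)

5


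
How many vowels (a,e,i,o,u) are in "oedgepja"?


Input: oedgepja
Checking each character:
  'o' at position 0: vowel (running total: 1)
  'e' at position 1: vowel (running total: 2)
  'd' at position 2: consonant
  'g' at position 3: consonant
  'e' at position 4: vowel (running total: 3)
  'p' at position 5: consonant
  'j' at position 6: consonant
  'a' at position 7: vowel (running total: 4)
Total vowels: 4

4


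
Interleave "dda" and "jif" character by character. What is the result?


Interleaving "dda" and "jif":
  Position 0: 'd' from first, 'j' from second => "dj"
  Position 1: 'd' from first, 'i' from second => "di"
  Position 2: 'a' from first, 'f' from second => "af"
Result: djdiaf

djdiaf


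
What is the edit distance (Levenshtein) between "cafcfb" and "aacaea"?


Computing edit distance: "cafcfb" -> "aacaea"
DP table:
           a    a    c    a    e    a
      0    1    2    3    4    5    6
  c   1    1    2    2    3    4    5
  a   2    1    1    2    2    3    4
  f   3    2    2    2    3    3    4
  c   4    3    3    2    3    4    4
  f   5    4    4    3    3    4    5
  b   6    5    5    4    4    4    5
Edit distance = dp[6][6] = 5

5


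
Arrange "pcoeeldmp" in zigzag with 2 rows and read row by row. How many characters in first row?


Zigzag "pcoeeldmp" into 2 rows:
Placing characters:
  'p' => row 0
  'c' => row 1
  'o' => row 0
  'e' => row 1
  'e' => row 0
  'l' => row 1
  'd' => row 0
  'm' => row 1
  'p' => row 0
Rows:
  Row 0: "poedp"
  Row 1: "celm"
First row length: 5

5


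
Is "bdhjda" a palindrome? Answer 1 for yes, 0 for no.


Input: bdhjda
Reversed: adjhdb
  Compare pos 0 ('b') with pos 5 ('a'): MISMATCH
  Compare pos 1 ('d') with pos 4 ('d'): match
  Compare pos 2 ('h') with pos 3 ('j'): MISMATCH
Result: not a palindrome

0


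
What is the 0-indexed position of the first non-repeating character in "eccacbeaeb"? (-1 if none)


Input: eccacbeaeb
Character frequencies:
  'a': 2
  'b': 2
  'c': 3
  'e': 3
Scanning left to right for freq == 1:
  Position 0 ('e'): freq=3, skip
  Position 1 ('c'): freq=3, skip
  Position 2 ('c'): freq=3, skip
  Position 3 ('a'): freq=2, skip
  Position 4 ('c'): freq=3, skip
  Position 5 ('b'): freq=2, skip
  Position 6 ('e'): freq=3, skip
  Position 7 ('a'): freq=2, skip
  Position 8 ('e'): freq=3, skip
  Position 9 ('b'): freq=2, skip
  No unique character found => answer = -1

-1


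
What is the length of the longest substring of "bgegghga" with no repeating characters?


Input: "bgegghga"
Sliding window (track last position of each char):
  Position 0 ('b'): window [0,0] length 1 -- new best
  Position 1 ('g'): window [0,1] length 2 -- new best
  Position 2 ('e'): window [0,2] length 3 -- new best
  Position 3 ('g'): repeat (last at 1), move window start to 2
  Position 3 ('g'): window [2,3] length 2
  Position 4 ('g'): repeat (last at 3), move window start to 4
  Position 4 ('g'): window [4,4] length 1
  Position 5 ('h'): window [4,5] length 2
  Position 6 ('g'): repeat (last at 4), move window start to 5
  Position 6 ('g'): window [5,6] length 2
  Position 7 ('a'): window [5,7] length 3
Longest substring with no repeats: "bge" with length 3

3


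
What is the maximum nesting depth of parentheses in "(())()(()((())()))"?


Input: "(())()(()((())()))"
Tracking depth:
  Position 0 '(': depth becomes 1
  Position 1 '(': depth becomes 2
  Position 2 ')': depth becomes 1
  Position 3 ')': depth becomes 0
  Position 4 '(': depth becomes 1
  Position 5 ')': depth becomes 0
  Position 6 '(': depth becomes 1
  Position 7 '(': depth becomes 2
  Position 8 ')': depth becomes 1
  Position 9 '(': depth becomes 2
  Position 10 '(': depth becomes 3
  Position 11 '(': depth becomes 4
  Position 12 ')': depth becomes 3
  Position 13 ')': depth becomes 2
  Position 14 '(': depth becomes 3
  Position 15 ')': depth becomes 2
  Position 16 ')': depth becomes 1
  Position 17 ')': depth becomes 0
Maximum depth reached: 4

4


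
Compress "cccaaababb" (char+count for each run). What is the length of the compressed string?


Input: cccaaababb
Runs:
  'c' x 3 => "c3"
  'a' x 3 => "a3"
  'b' x 1 => "b1"
  'a' x 1 => "a1"
  'b' x 2 => "b2"
Compressed: "c3a3b1a1b2"
Compressed length: 10

10


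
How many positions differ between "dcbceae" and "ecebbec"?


Comparing "dcbceae" and "ecebbec" position by position:
  Position 0: 'd' vs 'e' => DIFFER
  Position 1: 'c' vs 'c' => same
  Position 2: 'b' vs 'e' => DIFFER
  Position 3: 'c' vs 'b' => DIFFER
  Position 4: 'e' vs 'b' => DIFFER
  Position 5: 'a' vs 'e' => DIFFER
  Position 6: 'e' vs 'c' => DIFFER
Positions that differ: 6

6


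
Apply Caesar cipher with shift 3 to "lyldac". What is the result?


Caesar cipher: shift "lyldac" by 3
  'l' (pos 11) + 3 = pos 14 = 'o'
  'y' (pos 24) + 3 = pos 1 = 'b'
  'l' (pos 11) + 3 = pos 14 = 'o'
  'd' (pos 3) + 3 = pos 6 = 'g'
  'a' (pos 0) + 3 = pos 3 = 'd'
  'c' (pos 2) + 3 = pos 5 = 'f'
Result: obogdf

obogdf


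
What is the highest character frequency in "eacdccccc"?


Input: eacdccccc
Character counts:
  'a': 1
  'c': 6
  'd': 1
  'e': 1
Maximum frequency: 6

6


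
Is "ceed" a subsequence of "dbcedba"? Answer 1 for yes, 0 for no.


Check if "ceed" is a subsequence of "dbcedba"
Greedy scan:
  Position 0 ('d'): no match needed
  Position 1 ('b'): no match needed
  Position 2 ('c'): matches sub[0] = 'c'
  Position 3 ('e'): matches sub[1] = 'e'
  Position 4 ('d'): no match needed
  Position 5 ('b'): no match needed
  Position 6 ('a'): no match needed
Only matched 2/4 characters => not a subsequence

0


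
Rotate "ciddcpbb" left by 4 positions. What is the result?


Input: "ciddcpbb", rotate left by 4
First 4 characters: "cidd"
Remaining characters: "cpbb"
Concatenate remaining + first: "cpbb" + "cidd" = "cpbbcidd"

cpbbcidd


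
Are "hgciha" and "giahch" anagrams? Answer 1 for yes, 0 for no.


Strings: "hgciha", "giahch"
Sorted first:  acghhi
Sorted second: acghhi
Sorted forms match => anagrams

1


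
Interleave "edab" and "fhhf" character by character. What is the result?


Interleaving "edab" and "fhhf":
  Position 0: 'e' from first, 'f' from second => "ef"
  Position 1: 'd' from first, 'h' from second => "dh"
  Position 2: 'a' from first, 'h' from second => "ah"
  Position 3: 'b' from first, 'f' from second => "bf"
Result: efdhahbf

efdhahbf


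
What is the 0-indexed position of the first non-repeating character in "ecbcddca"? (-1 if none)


Input: ecbcddca
Character frequencies:
  'a': 1
  'b': 1
  'c': 3
  'd': 2
  'e': 1
Scanning left to right for freq == 1:
  Position 0 ('e'): unique! => answer = 0

0


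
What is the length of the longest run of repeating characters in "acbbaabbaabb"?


Input: "acbbaabbaabb"
Scanning for longest run:
  Position 1 ('c'): new char, reset run to 1
  Position 2 ('b'): new char, reset run to 1
  Position 3 ('b'): continues run of 'b', length=2
  Position 4 ('a'): new char, reset run to 1
  Position 5 ('a'): continues run of 'a', length=2
  Position 6 ('b'): new char, reset run to 1
  Position 7 ('b'): continues run of 'b', length=2
  Position 8 ('a'): new char, reset run to 1
  Position 9 ('a'): continues run of 'a', length=2
  Position 10 ('b'): new char, reset run to 1
  Position 11 ('b'): continues run of 'b', length=2
Longest run: 'b' with length 2

2


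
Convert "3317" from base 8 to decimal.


Input: "3317" in base 8
Positional expansion:
  Digit '3' (value 3) x 8^3 = 1536
  Digit '3' (value 3) x 8^2 = 192
  Digit '1' (value 1) x 8^1 = 8
  Digit '7' (value 7) x 8^0 = 7
Sum = 1743

1743


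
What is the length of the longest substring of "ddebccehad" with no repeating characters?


Input: "ddebccehad"
Sliding window (track last position of each char):
  Position 0 ('d'): window [0,0] length 1 -- new best
  Position 1 ('d'): repeat (last at 0), move window start to 1
  Position 1 ('d'): window [1,1] length 1
  Position 2 ('e'): window [1,2] length 2 -- new best
  Position 3 ('b'): window [1,3] length 3 -- new best
  Position 4 ('c'): window [1,4] length 4 -- new best
  Position 5 ('c'): repeat (last at 4), move window start to 5
  Position 5 ('c'): window [5,5] length 1
  Position 6 ('e'): window [5,6] length 2
  Position 7 ('h'): window [5,7] length 3
  Position 8 ('a'): window [5,8] length 4
  Position 9 ('d'): window [5,9] length 5 -- new best
Longest substring with no repeats: "cehad" with length 5

5


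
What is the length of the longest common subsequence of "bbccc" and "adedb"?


LCS of "bbccc" and "adedb"
DP table:
           a    d    e    d    b
      0    0    0    0    0    0
  b   0    0    0    0    0    1
  b   0    0    0    0    0    1
  c   0    0    0    0    0    1
  c   0    0    0    0    0    1
  c   0    0    0    0    0    1
LCS length = dp[5][5] = 1

1


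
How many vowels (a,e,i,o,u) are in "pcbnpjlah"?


Input: pcbnpjlah
Checking each character:
  'p' at position 0: consonant
  'c' at position 1: consonant
  'b' at position 2: consonant
  'n' at position 3: consonant
  'p' at position 4: consonant
  'j' at position 5: consonant
  'l' at position 6: consonant
  'a' at position 7: vowel (running total: 1)
  'h' at position 8: consonant
Total vowels: 1

1


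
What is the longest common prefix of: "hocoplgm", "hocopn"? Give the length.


Words: hocoplgm, hocopn
  Position 0: all 'h' => match
  Position 1: all 'o' => match
  Position 2: all 'c' => match
  Position 3: all 'o' => match
  Position 4: all 'p' => match
  Position 5: ('l', 'n') => mismatch, stop
LCP = "hocop" (length 5)

5


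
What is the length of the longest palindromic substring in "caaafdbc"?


Input: "caaafdbc"
Checking substrings for palindromes:
  [1:4] "aaa" (len 3) => palindrome
  [1:3] "aa" (len 2) => palindrome
  [2:4] "aa" (len 2) => palindrome
Longest palindromic substring: "aaa" with length 3

3


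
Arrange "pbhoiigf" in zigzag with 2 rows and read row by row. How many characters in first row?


Zigzag "pbhoiigf" into 2 rows:
Placing characters:
  'p' => row 0
  'b' => row 1
  'h' => row 0
  'o' => row 1
  'i' => row 0
  'i' => row 1
  'g' => row 0
  'f' => row 1
Rows:
  Row 0: "phig"
  Row 1: "boif"
First row length: 4

4


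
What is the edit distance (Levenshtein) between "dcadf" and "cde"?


Computing edit distance: "dcadf" -> "cde"
DP table:
           c    d    e
      0    1    2    3
  d   1    1    1    2
  c   2    1    2    2
  a   3    2    2    3
  d   4    3    2    3
  f   5    4    3    3
Edit distance = dp[5][3] = 3

3


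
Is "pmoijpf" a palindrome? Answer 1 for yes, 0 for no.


Input: pmoijpf
Reversed: fpjiomp
  Compare pos 0 ('p') with pos 6 ('f'): MISMATCH
  Compare pos 1 ('m') with pos 5 ('p'): MISMATCH
  Compare pos 2 ('o') with pos 4 ('j'): MISMATCH
Result: not a palindrome

0


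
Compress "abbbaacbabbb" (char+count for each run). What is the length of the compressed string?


Input: abbbaacbabbb
Runs:
  'a' x 1 => "a1"
  'b' x 3 => "b3"
  'a' x 2 => "a2"
  'c' x 1 => "c1"
  'b' x 1 => "b1"
  'a' x 1 => "a1"
  'b' x 3 => "b3"
Compressed: "a1b3a2c1b1a1b3"
Compressed length: 14

14


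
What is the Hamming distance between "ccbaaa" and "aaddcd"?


Comparing "ccbaaa" and "aaddcd" position by position:
  Position 0: 'c' vs 'a' => differ
  Position 1: 'c' vs 'a' => differ
  Position 2: 'b' vs 'd' => differ
  Position 3: 'a' vs 'd' => differ
  Position 4: 'a' vs 'c' => differ
  Position 5: 'a' vs 'd' => differ
Total differences (Hamming distance): 6

6


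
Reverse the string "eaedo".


Input: eaedo
Reading characters right to left:
  Position 4: 'o'
  Position 3: 'd'
  Position 2: 'e'
  Position 1: 'a'
  Position 0: 'e'
Reversed: odeae

odeae


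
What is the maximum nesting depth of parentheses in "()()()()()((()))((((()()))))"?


Input: "()()()()()((()))((((()()))))"
Tracking depth:
  Position 0 '(': depth becomes 1
  Position 1 ')': depth becomes 0
  Position 2 '(': depth becomes 1
  Position 3 ')': depth becomes 0
  Position 4 '(': depth becomes 1
  Position 5 ')': depth becomes 0
  Position 6 '(': depth becomes 1
  Position 7 ')': depth becomes 0
  Position 8 '(': depth becomes 1
  Position 9 ')': depth becomes 0
  Position 10 '(': depth becomes 1
  Position 11 '(': depth becomes 2
  Position 12 '(': depth becomes 3
  Position 13 ')': depth becomes 2
  Position 14 ')': depth becomes 1
  Position 15 ')': depth becomes 0
  Position 16 '(': depth becomes 1
  Position 17 '(': depth becomes 2
  Position 18 '(': depth becomes 3
  Position 19 '(': depth becomes 4
  Position 20 '(': depth becomes 5
  Position 21 ')': depth becomes 4
  Position 22 '(': depth becomes 5
  Position 23 ')': depth becomes 4
  Position 24 ')': depth becomes 3
  Position 25 ')': depth becomes 2
  Position 26 ')': depth becomes 1
  Position 27 ')': depth becomes 0
Maximum depth reached: 5

5


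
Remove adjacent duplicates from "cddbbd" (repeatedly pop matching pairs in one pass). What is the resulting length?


Input: cddbbd
Stack-based adjacent duplicate removal:
  Read 'c': push. Stack: c
  Read 'd': push. Stack: cd
  Read 'd': matches stack top 'd' => pop. Stack: c
  Read 'b': push. Stack: cb
  Read 'b': matches stack top 'b' => pop. Stack: c
  Read 'd': push. Stack: cd
Final stack: "cd" (length 2)

2


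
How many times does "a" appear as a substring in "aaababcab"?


Searching for "a" in "aaababcab"
Scanning each position:
  Position 0: "a" => MATCH
  Position 1: "a" => MATCH
  Position 2: "a" => MATCH
  Position 3: "b" => no
  Position 4: "a" => MATCH
  Position 5: "b" => no
  Position 6: "c" => no
  Position 7: "a" => MATCH
  Position 8: "b" => no
Total occurrences: 5

5


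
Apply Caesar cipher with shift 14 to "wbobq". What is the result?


Caesar cipher: shift "wbobq" by 14
  'w' (pos 22) + 14 = pos 10 = 'k'
  'b' (pos 1) + 14 = pos 15 = 'p'
  'o' (pos 14) + 14 = pos 2 = 'c'
  'b' (pos 1) + 14 = pos 15 = 'p'
  'q' (pos 16) + 14 = pos 4 = 'e'
Result: kpcpe

kpcpe


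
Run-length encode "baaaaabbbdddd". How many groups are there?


Input: baaaaabbbdddd
Scanning for consecutive runs:
  Group 1: 'b' x 1 (positions 0-0)
  Group 2: 'a' x 5 (positions 1-5)
  Group 3: 'b' x 3 (positions 6-8)
  Group 4: 'd' x 4 (positions 9-12)
Total groups: 4

4


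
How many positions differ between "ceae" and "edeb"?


Comparing "ceae" and "edeb" position by position:
  Position 0: 'c' vs 'e' => DIFFER
  Position 1: 'e' vs 'd' => DIFFER
  Position 2: 'a' vs 'e' => DIFFER
  Position 3: 'e' vs 'b' => DIFFER
Positions that differ: 4

4


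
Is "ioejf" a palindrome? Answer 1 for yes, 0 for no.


Input: ioejf
Reversed: fjeoi
  Compare pos 0 ('i') with pos 4 ('f'): MISMATCH
  Compare pos 1 ('o') with pos 3 ('j'): MISMATCH
Result: not a palindrome

0


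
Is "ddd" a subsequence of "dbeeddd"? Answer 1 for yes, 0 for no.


Check if "ddd" is a subsequence of "dbeeddd"
Greedy scan:
  Position 0 ('d'): matches sub[0] = 'd'
  Position 1 ('b'): no match needed
  Position 2 ('e'): no match needed
  Position 3 ('e'): no match needed
  Position 4 ('d'): matches sub[1] = 'd'
  Position 5 ('d'): matches sub[2] = 'd'
  Position 6 ('d'): no match needed
All 3 characters matched => is a subsequence

1


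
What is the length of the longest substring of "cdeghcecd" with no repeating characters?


Input: "cdeghcecd"
Sliding window (track last position of each char):
  Position 0 ('c'): window [0,0] length 1 -- new best
  Position 1 ('d'): window [0,1] length 2 -- new best
  Position 2 ('e'): window [0,2] length 3 -- new best
  Position 3 ('g'): window [0,3] length 4 -- new best
  Position 4 ('h'): window [0,4] length 5 -- new best
  Position 5 ('c'): repeat (last at 0), move window start to 1
  Position 5 ('c'): window [1,5] length 5
  Position 6 ('e'): repeat (last at 2), move window start to 3
  Position 6 ('e'): window [3,6] length 4
  Position 7 ('c'): repeat (last at 5), move window start to 6
  Position 7 ('c'): window [6,7] length 2
  Position 8 ('d'): window [6,8] length 3
Longest substring with no repeats: "cdegh" with length 5

5


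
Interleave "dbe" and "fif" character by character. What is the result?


Interleaving "dbe" and "fif":
  Position 0: 'd' from first, 'f' from second => "df"
  Position 1: 'b' from first, 'i' from second => "bi"
  Position 2: 'e' from first, 'f' from second => "ef"
Result: dfbief

dfbief


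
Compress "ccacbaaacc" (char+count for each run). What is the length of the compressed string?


Input: ccacbaaacc
Runs:
  'c' x 2 => "c2"
  'a' x 1 => "a1"
  'c' x 1 => "c1"
  'b' x 1 => "b1"
  'a' x 3 => "a3"
  'c' x 2 => "c2"
Compressed: "c2a1c1b1a3c2"
Compressed length: 12

12


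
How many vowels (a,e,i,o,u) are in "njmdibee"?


Input: njmdibee
Checking each character:
  'n' at position 0: consonant
  'j' at position 1: consonant
  'm' at position 2: consonant
  'd' at position 3: consonant
  'i' at position 4: vowel (running total: 1)
  'b' at position 5: consonant
  'e' at position 6: vowel (running total: 2)
  'e' at position 7: vowel (running total: 3)
Total vowels: 3

3


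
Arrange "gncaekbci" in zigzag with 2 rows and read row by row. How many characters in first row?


Zigzag "gncaekbci" into 2 rows:
Placing characters:
  'g' => row 0
  'n' => row 1
  'c' => row 0
  'a' => row 1
  'e' => row 0
  'k' => row 1
  'b' => row 0
  'c' => row 1
  'i' => row 0
Rows:
  Row 0: "gcebi"
  Row 1: "nakc"
First row length: 5

5


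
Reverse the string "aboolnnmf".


Input: aboolnnmf
Reading characters right to left:
  Position 8: 'f'
  Position 7: 'm'
  Position 6: 'n'
  Position 5: 'n'
  Position 4: 'l'
  Position 3: 'o'
  Position 2: 'o'
  Position 1: 'b'
  Position 0: 'a'
Reversed: fmnnlooba

fmnnlooba


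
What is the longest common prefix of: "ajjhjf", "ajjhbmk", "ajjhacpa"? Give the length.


Words: ajjhjf, ajjhbmk, ajjhacpa
  Position 0: all 'a' => match
  Position 1: all 'j' => match
  Position 2: all 'j' => match
  Position 3: all 'h' => match
  Position 4: ('j', 'b', 'a') => mismatch, stop
LCP = "ajjh" (length 4)

4


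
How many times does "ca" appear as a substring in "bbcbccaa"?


Searching for "ca" in "bbcbccaa"
Scanning each position:
  Position 0: "bb" => no
  Position 1: "bc" => no
  Position 2: "cb" => no
  Position 3: "bc" => no
  Position 4: "cc" => no
  Position 5: "ca" => MATCH
  Position 6: "aa" => no
Total occurrences: 1

1


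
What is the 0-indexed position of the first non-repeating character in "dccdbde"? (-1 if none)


Input: dccdbde
Character frequencies:
  'b': 1
  'c': 2
  'd': 3
  'e': 1
Scanning left to right for freq == 1:
  Position 0 ('d'): freq=3, skip
  Position 1 ('c'): freq=2, skip
  Position 2 ('c'): freq=2, skip
  Position 3 ('d'): freq=3, skip
  Position 4 ('b'): unique! => answer = 4

4


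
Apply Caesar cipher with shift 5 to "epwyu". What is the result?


Caesar cipher: shift "epwyu" by 5
  'e' (pos 4) + 5 = pos 9 = 'j'
  'p' (pos 15) + 5 = pos 20 = 'u'
  'w' (pos 22) + 5 = pos 1 = 'b'
  'y' (pos 24) + 5 = pos 3 = 'd'
  'u' (pos 20) + 5 = pos 25 = 'z'
Result: jubdz

jubdz


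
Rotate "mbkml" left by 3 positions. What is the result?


Input: "mbkml", rotate left by 3
First 3 characters: "mbk"
Remaining characters: "ml"
Concatenate remaining + first: "ml" + "mbk" = "mlmbk"

mlmbk


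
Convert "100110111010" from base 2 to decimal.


Input: "100110111010" in base 2
Positional expansion:
  Digit '1' (value 1) x 2^11 = 2048
  Digit '0' (value 0) x 2^10 = 0
  Digit '0' (value 0) x 2^9 = 0
  Digit '1' (value 1) x 2^8 = 256
  Digit '1' (value 1) x 2^7 = 128
  Digit '0' (value 0) x 2^6 = 0
  Digit '1' (value 1) x 2^5 = 32
  Digit '1' (value 1) x 2^4 = 16
  Digit '1' (value 1) x 2^3 = 8
  Digit '0' (value 0) x 2^2 = 0
  Digit '1' (value 1) x 2^1 = 2
  Digit '0' (value 0) x 2^0 = 0
Sum = 2490

2490


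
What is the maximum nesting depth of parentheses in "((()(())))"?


Input: "((()(())))"
Tracking depth:
  Position 0 '(': depth becomes 1
  Position 1 '(': depth becomes 2
  Position 2 '(': depth becomes 3
  Position 3 ')': depth becomes 2
  Position 4 '(': depth becomes 3
  Position 5 '(': depth becomes 4
  Position 6 ')': depth becomes 3
  Position 7 ')': depth becomes 2
  Position 8 ')': depth becomes 1
  Position 9 ')': depth becomes 0
Maximum depth reached: 4

4


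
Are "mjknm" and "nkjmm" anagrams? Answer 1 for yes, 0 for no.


Strings: "mjknm", "nkjmm"
Sorted first:  jkmmn
Sorted second: jkmmn
Sorted forms match => anagrams

1


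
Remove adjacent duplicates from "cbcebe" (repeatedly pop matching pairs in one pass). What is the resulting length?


Input: cbcebe
Stack-based adjacent duplicate removal:
  Read 'c': push. Stack: c
  Read 'b': push. Stack: cb
  Read 'c': push. Stack: cbc
  Read 'e': push. Stack: cbce
  Read 'b': push. Stack: cbceb
  Read 'e': push. Stack: cbcebe
Final stack: "cbcebe" (length 6)

6


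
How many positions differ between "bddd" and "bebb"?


Comparing "bddd" and "bebb" position by position:
  Position 0: 'b' vs 'b' => same
  Position 1: 'd' vs 'e' => DIFFER
  Position 2: 'd' vs 'b' => DIFFER
  Position 3: 'd' vs 'b' => DIFFER
Positions that differ: 3

3


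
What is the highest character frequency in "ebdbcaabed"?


Input: ebdbcaabed
Character counts:
  'a': 2
  'b': 3
  'c': 1
  'd': 2
  'e': 2
Maximum frequency: 3

3


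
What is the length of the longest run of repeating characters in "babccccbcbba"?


Input: "babccccbcbba"
Scanning for longest run:
  Position 1 ('a'): new char, reset run to 1
  Position 2 ('b'): new char, reset run to 1
  Position 3 ('c'): new char, reset run to 1
  Position 4 ('c'): continues run of 'c', length=2
  Position 5 ('c'): continues run of 'c', length=3
  Position 6 ('c'): continues run of 'c', length=4
  Position 7 ('b'): new char, reset run to 1
  Position 8 ('c'): new char, reset run to 1
  Position 9 ('b'): new char, reset run to 1
  Position 10 ('b'): continues run of 'b', length=2
  Position 11 ('a'): new char, reset run to 1
Longest run: 'c' with length 4

4


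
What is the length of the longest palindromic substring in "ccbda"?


Input: "ccbda"
Checking substrings for palindromes:
  [0:2] "cc" (len 2) => palindrome
Longest palindromic substring: "cc" with length 2

2


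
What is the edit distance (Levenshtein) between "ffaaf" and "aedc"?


Computing edit distance: "ffaaf" -> "aedc"
DP table:
           a    e    d    c
      0    1    2    3    4
  f   1    1    2    3    4
  f   2    2    2    3    4
  a   3    2    3    3    4
  a   4    3    3    4    4
  f   5    4    4    4    5
Edit distance = dp[5][4] = 5

5


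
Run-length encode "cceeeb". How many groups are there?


Input: cceeeb
Scanning for consecutive runs:
  Group 1: 'c' x 2 (positions 0-1)
  Group 2: 'e' x 3 (positions 2-4)
  Group 3: 'b' x 1 (positions 5-5)
Total groups: 3

3


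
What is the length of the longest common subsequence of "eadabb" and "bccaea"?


LCS of "eadabb" and "bccaea"
DP table:
           b    c    c    a    e    a
      0    0    0    0    0    0    0
  e   0    0    0    0    0    1    1
  a   0    0    0    0    1    1    2
  d   0    0    0    0    1    1    2
  a   0    0    0    0    1    1    2
  b   0    1    1    1    1    1    2
  b   0    1    1    1    1    1    2
LCS length = dp[6][6] = 2

2


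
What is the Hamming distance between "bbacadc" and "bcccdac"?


Comparing "bbacadc" and "bcccdac" position by position:
  Position 0: 'b' vs 'b' => same
  Position 1: 'b' vs 'c' => differ
  Position 2: 'a' vs 'c' => differ
  Position 3: 'c' vs 'c' => same
  Position 4: 'a' vs 'd' => differ
  Position 5: 'd' vs 'a' => differ
  Position 6: 'c' vs 'c' => same
Total differences (Hamming distance): 4

4


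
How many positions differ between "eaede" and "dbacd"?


Comparing "eaede" and "dbacd" position by position:
  Position 0: 'e' vs 'd' => DIFFER
  Position 1: 'a' vs 'b' => DIFFER
  Position 2: 'e' vs 'a' => DIFFER
  Position 3: 'd' vs 'c' => DIFFER
  Position 4: 'e' vs 'd' => DIFFER
Positions that differ: 5

5


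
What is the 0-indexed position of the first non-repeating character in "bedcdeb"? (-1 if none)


Input: bedcdeb
Character frequencies:
  'b': 2
  'c': 1
  'd': 2
  'e': 2
Scanning left to right for freq == 1:
  Position 0 ('b'): freq=2, skip
  Position 1 ('e'): freq=2, skip
  Position 2 ('d'): freq=2, skip
  Position 3 ('c'): unique! => answer = 3

3


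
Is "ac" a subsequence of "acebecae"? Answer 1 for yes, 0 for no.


Check if "ac" is a subsequence of "acebecae"
Greedy scan:
  Position 0 ('a'): matches sub[0] = 'a'
  Position 1 ('c'): matches sub[1] = 'c'
  Position 2 ('e'): no match needed
  Position 3 ('b'): no match needed
  Position 4 ('e'): no match needed
  Position 5 ('c'): no match needed
  Position 6 ('a'): no match needed
  Position 7 ('e'): no match needed
All 2 characters matched => is a subsequence

1


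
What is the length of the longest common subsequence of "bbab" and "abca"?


LCS of "bbab" and "abca"
DP table:
           a    b    c    a
      0    0    0    0    0
  b   0    0    1    1    1
  b   0    0    1    1    1
  a   0    1    1    1    2
  b   0    1    2    2    2
LCS length = dp[4][4] = 2

2


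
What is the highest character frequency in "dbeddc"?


Input: dbeddc
Character counts:
  'b': 1
  'c': 1
  'd': 3
  'e': 1
Maximum frequency: 3

3


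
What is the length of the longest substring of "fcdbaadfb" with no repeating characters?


Input: "fcdbaadfb"
Sliding window (track last position of each char):
  Position 0 ('f'): window [0,0] length 1 -- new best
  Position 1 ('c'): window [0,1] length 2 -- new best
  Position 2 ('d'): window [0,2] length 3 -- new best
  Position 3 ('b'): window [0,3] length 4 -- new best
  Position 4 ('a'): window [0,4] length 5 -- new best
  Position 5 ('a'): repeat (last at 4), move window start to 5
  Position 5 ('a'): window [5,5] length 1
  Position 6 ('d'): window [5,6] length 2
  Position 7 ('f'): window [5,7] length 3
  Position 8 ('b'): window [5,8] length 4
Longest substring with no repeats: "fcdba" with length 5

5


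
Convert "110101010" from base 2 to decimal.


Input: "110101010" in base 2
Positional expansion:
  Digit '1' (value 1) x 2^8 = 256
  Digit '1' (value 1) x 2^7 = 128
  Digit '0' (value 0) x 2^6 = 0
  Digit '1' (value 1) x 2^5 = 32
  Digit '0' (value 0) x 2^4 = 0
  Digit '1' (value 1) x 2^3 = 8
  Digit '0' (value 0) x 2^2 = 0
  Digit '1' (value 1) x 2^1 = 2
  Digit '0' (value 0) x 2^0 = 0
Sum = 426

426


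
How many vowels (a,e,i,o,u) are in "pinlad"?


Input: pinlad
Checking each character:
  'p' at position 0: consonant
  'i' at position 1: vowel (running total: 1)
  'n' at position 2: consonant
  'l' at position 3: consonant
  'a' at position 4: vowel (running total: 2)
  'd' at position 5: consonant
Total vowels: 2

2


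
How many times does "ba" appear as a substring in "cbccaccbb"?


Searching for "ba" in "cbccaccbb"
Scanning each position:
  Position 0: "cb" => no
  Position 1: "bc" => no
  Position 2: "cc" => no
  Position 3: "ca" => no
  Position 4: "ac" => no
  Position 5: "cc" => no
  Position 6: "cb" => no
  Position 7: "bb" => no
Total occurrences: 0

0


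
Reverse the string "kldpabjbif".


Input: kldpabjbif
Reading characters right to left:
  Position 9: 'f'
  Position 8: 'i'
  Position 7: 'b'
  Position 6: 'j'
  Position 5: 'b'
  Position 4: 'a'
  Position 3: 'p'
  Position 2: 'd'
  Position 1: 'l'
  Position 0: 'k'
Reversed: fibjbapdlk

fibjbapdlk


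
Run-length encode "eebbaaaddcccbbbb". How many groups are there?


Input: eebbaaaddcccbbbb
Scanning for consecutive runs:
  Group 1: 'e' x 2 (positions 0-1)
  Group 2: 'b' x 2 (positions 2-3)
  Group 3: 'a' x 3 (positions 4-6)
  Group 4: 'd' x 2 (positions 7-8)
  Group 5: 'c' x 3 (positions 9-11)
  Group 6: 'b' x 4 (positions 12-15)
Total groups: 6

6


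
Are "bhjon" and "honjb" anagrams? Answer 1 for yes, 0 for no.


Strings: "bhjon", "honjb"
Sorted first:  bhjno
Sorted second: bhjno
Sorted forms match => anagrams

1


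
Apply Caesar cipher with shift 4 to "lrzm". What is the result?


Caesar cipher: shift "lrzm" by 4
  'l' (pos 11) + 4 = pos 15 = 'p'
  'r' (pos 17) + 4 = pos 21 = 'v'
  'z' (pos 25) + 4 = pos 3 = 'd'
  'm' (pos 12) + 4 = pos 16 = 'q'
Result: pvdq

pvdq


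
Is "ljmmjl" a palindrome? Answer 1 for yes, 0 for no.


Input: ljmmjl
Reversed: ljmmjl
  Compare pos 0 ('l') with pos 5 ('l'): match
  Compare pos 1 ('j') with pos 4 ('j'): match
  Compare pos 2 ('m') with pos 3 ('m'): match
Result: palindrome

1


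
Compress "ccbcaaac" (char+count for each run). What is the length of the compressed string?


Input: ccbcaaac
Runs:
  'c' x 2 => "c2"
  'b' x 1 => "b1"
  'c' x 1 => "c1"
  'a' x 3 => "a3"
  'c' x 1 => "c1"
Compressed: "c2b1c1a3c1"
Compressed length: 10

10


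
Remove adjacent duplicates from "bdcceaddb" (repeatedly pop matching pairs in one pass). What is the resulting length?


Input: bdcceaddb
Stack-based adjacent duplicate removal:
  Read 'b': push. Stack: b
  Read 'd': push. Stack: bd
  Read 'c': push. Stack: bdc
  Read 'c': matches stack top 'c' => pop. Stack: bd
  Read 'e': push. Stack: bde
  Read 'a': push. Stack: bdea
  Read 'd': push. Stack: bdead
  Read 'd': matches stack top 'd' => pop. Stack: bdea
  Read 'b': push. Stack: bdeab
Final stack: "bdeab" (length 5)

5


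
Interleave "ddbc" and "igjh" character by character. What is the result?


Interleaving "ddbc" and "igjh":
  Position 0: 'd' from first, 'i' from second => "di"
  Position 1: 'd' from first, 'g' from second => "dg"
  Position 2: 'b' from first, 'j' from second => "bj"
  Position 3: 'c' from first, 'h' from second => "ch"
Result: didgbjch

didgbjch
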